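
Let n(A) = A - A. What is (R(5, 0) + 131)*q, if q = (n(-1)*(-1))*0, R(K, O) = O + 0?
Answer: 0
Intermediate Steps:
R(K, O) = O
n(A) = 0
q = 0 (q = (0*(-1))*0 = 0*0 = 0)
(R(5, 0) + 131)*q = (0 + 131)*0 = 131*0 = 0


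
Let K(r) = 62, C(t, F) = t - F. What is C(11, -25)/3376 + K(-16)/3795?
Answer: 86483/3202980 ≈ 0.027001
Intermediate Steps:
C(11, -25)/3376 + K(-16)/3795 = (11 - 1*(-25))/3376 + 62/3795 = (11 + 25)*(1/3376) + 62*(1/3795) = 36*(1/3376) + 62/3795 = 9/844 + 62/3795 = 86483/3202980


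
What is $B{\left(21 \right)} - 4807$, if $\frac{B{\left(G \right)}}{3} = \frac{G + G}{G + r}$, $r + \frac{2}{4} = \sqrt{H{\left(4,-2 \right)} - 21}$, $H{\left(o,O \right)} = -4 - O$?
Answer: $\frac{- 9614 \sqrt{23} + 196835 i}{- 41 i + 2 \sqrt{23}} \approx -4801.2 - 1.3633 i$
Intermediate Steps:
$r = - \frac{1}{2} + i \sqrt{23}$ ($r = - \frac{1}{2} + \sqrt{\left(-4 - -2\right) - 21} = - \frac{1}{2} + \sqrt{\left(-4 + 2\right) - 21} = - \frac{1}{2} + \sqrt{-2 - 21} = - \frac{1}{2} + \sqrt{-23} = - \frac{1}{2} + i \sqrt{23} \approx -0.5 + 4.7958 i$)
$B{\left(G \right)} = \frac{6 G}{- \frac{1}{2} + G + i \sqrt{23}}$ ($B{\left(G \right)} = 3 \frac{G + G}{G - \left(\frac{1}{2} - i \sqrt{23}\right)} = 3 \frac{2 G}{- \frac{1}{2} + G + i \sqrt{23}} = \frac{6 G}{- \frac{1}{2} + G + i \sqrt{23}}$)
$B{\left(21 \right)} - 4807 = 12 \cdot 21 \frac{1}{-1 + 2 \cdot 21 + 2 i \sqrt{23}} - 4807 = 12 \cdot 21 \frac{1}{-1 + 42 + 2 i \sqrt{23}} - 4807 = 12 \cdot 21 \frac{1}{41 + 2 i \sqrt{23}} - 4807 = \frac{252}{41 + 2 i \sqrt{23}} - 4807 = -4807 + \frac{252}{41 + 2 i \sqrt{23}}$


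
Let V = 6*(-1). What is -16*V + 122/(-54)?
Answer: 2531/27 ≈ 93.741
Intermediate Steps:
V = -6
-16*V + 122/(-54) = -16*(-6) + 122/(-54) = 96 + 122*(-1/54) = 96 - 61/27 = 2531/27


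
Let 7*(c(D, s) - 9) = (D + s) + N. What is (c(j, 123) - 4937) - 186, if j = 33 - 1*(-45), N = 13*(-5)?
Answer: -35662/7 ≈ -5094.6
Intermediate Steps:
N = -65
j = 78 (j = 33 + 45 = 78)
c(D, s) = -2/7 + D/7 + s/7 (c(D, s) = 9 + ((D + s) - 65)/7 = 9 + (-65 + D + s)/7 = 9 + (-65/7 + D/7 + s/7) = -2/7 + D/7 + s/7)
(c(j, 123) - 4937) - 186 = ((-2/7 + (⅐)*78 + (⅐)*123) - 4937) - 186 = ((-2/7 + 78/7 + 123/7) - 4937) - 186 = (199/7 - 4937) - 186 = -34360/7 - 186 = -35662/7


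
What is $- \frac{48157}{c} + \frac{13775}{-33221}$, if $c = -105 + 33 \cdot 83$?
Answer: $- \frac{1636107047}{87504114} \approx -18.697$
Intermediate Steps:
$c = 2634$ ($c = -105 + 2739 = 2634$)
$- \frac{48157}{c} + \frac{13775}{-33221} = - \frac{48157}{2634} + \frac{13775}{-33221} = \left(-48157\right) \frac{1}{2634} + 13775 \left(- \frac{1}{33221}\right) = - \frac{48157}{2634} - \frac{13775}{33221} = - \frac{1636107047}{87504114}$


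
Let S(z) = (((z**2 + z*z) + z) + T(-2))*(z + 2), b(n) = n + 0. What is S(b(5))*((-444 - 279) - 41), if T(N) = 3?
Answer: -310184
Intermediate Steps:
b(n) = n
S(z) = (2 + z)*(3 + z + 2*z**2) (S(z) = (((z**2 + z*z) + z) + 3)*(z + 2) = (((z**2 + z**2) + z) + 3)*(2 + z) = ((2*z**2 + z) + 3)*(2 + z) = ((z + 2*z**2) + 3)*(2 + z) = (3 + z + 2*z**2)*(2 + z) = (2 + z)*(3 + z + 2*z**2))
S(b(5))*((-444 - 279) - 41) = (6 + 2*5**3 + 5*5 + 5*5**2)*((-444 - 279) - 41) = (6 + 2*125 + 25 + 5*25)*(-723 - 41) = (6 + 250 + 25 + 125)*(-764) = 406*(-764) = -310184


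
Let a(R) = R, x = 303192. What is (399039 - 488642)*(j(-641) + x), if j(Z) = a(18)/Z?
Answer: -17413989476562/641 ≈ -2.7167e+10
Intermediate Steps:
j(Z) = 18/Z
(399039 - 488642)*(j(-641) + x) = (399039 - 488642)*(18/(-641) + 303192) = -89603*(18*(-1/641) + 303192) = -89603*(-18/641 + 303192) = -89603*194346054/641 = -17413989476562/641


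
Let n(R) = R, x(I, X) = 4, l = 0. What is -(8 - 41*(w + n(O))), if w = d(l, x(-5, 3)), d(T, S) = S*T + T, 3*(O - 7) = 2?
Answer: 919/3 ≈ 306.33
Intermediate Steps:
O = 23/3 (O = 7 + (⅓)*2 = 7 + ⅔ = 23/3 ≈ 7.6667)
d(T, S) = T + S*T
w = 0 (w = 0*(1 + 4) = 0*5 = 0)
-(8 - 41*(w + n(O))) = -(8 - 41*(0 + 23/3)) = -(8 - 41*23/3) = -(8 - 943/3) = -1*(-919/3) = 919/3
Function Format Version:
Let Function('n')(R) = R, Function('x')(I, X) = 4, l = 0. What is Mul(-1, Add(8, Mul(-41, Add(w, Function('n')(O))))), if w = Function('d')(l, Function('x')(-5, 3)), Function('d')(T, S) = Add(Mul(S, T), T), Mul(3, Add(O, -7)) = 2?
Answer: Rational(919, 3) ≈ 306.33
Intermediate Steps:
O = Rational(23, 3) (O = Add(7, Mul(Rational(1, 3), 2)) = Add(7, Rational(2, 3)) = Rational(23, 3) ≈ 7.6667)
Function('d')(T, S) = Add(T, Mul(S, T))
w = 0 (w = Mul(0, Add(1, 4)) = Mul(0, 5) = 0)
Mul(-1, Add(8, Mul(-41, Add(w, Function('n')(O))))) = Mul(-1, Add(8, Mul(-41, Add(0, Rational(23, 3))))) = Mul(-1, Add(8, Mul(-41, Rational(23, 3)))) = Mul(-1, Add(8, Rational(-943, 3))) = Mul(-1, Rational(-919, 3)) = Rational(919, 3)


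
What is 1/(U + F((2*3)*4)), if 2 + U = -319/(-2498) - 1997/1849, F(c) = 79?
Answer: 4618802/351249079 ≈ 0.013150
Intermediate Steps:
U = -13636279/4618802 (U = -2 + (-319/(-2498) - 1997/1849) = -2 + (-319*(-1/2498) - 1997*1/1849) = -2 + (319/2498 - 1997/1849) = -2 - 4398675/4618802 = -13636279/4618802 ≈ -2.9523)
1/(U + F((2*3)*4)) = 1/(-13636279/4618802 + 79) = 1/(351249079/4618802) = 4618802/351249079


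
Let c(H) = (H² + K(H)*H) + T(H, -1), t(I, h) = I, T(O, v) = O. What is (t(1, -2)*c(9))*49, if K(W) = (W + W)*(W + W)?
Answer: 147294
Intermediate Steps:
K(W) = 4*W² (K(W) = (2*W)*(2*W) = 4*W²)
c(H) = H + H² + 4*H³ (c(H) = (H² + (4*H²)*H) + H = (H² + 4*H³) + H = H + H² + 4*H³)
(t(1, -2)*c(9))*49 = (1*(9*(1 + 9 + 4*9²)))*49 = (1*(9*(1 + 9 + 4*81)))*49 = (1*(9*(1 + 9 + 324)))*49 = (1*(9*334))*49 = (1*3006)*49 = 3006*49 = 147294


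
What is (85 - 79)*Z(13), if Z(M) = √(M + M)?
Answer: 6*√26 ≈ 30.594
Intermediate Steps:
Z(M) = √2*√M (Z(M) = √(2*M) = √2*√M)
(85 - 79)*Z(13) = (85 - 79)*(√2*√13) = 6*√26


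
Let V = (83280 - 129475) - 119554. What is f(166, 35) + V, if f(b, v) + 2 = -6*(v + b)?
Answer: -166957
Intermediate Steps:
f(b, v) = -2 - 6*b - 6*v (f(b, v) = -2 - 6*(v + b) = -2 - 6*(b + v) = -2 + (-6*b - 6*v) = -2 - 6*b - 6*v)
V = -165749 (V = -46195 - 119554 = -165749)
f(166, 35) + V = (-2 - 6*166 - 6*35) - 165749 = (-2 - 996 - 210) - 165749 = -1208 - 165749 = -166957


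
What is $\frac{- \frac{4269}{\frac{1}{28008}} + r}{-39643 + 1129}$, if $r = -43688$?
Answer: $\frac{8543560}{2751} \approx 3105.6$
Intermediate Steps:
$\frac{- \frac{4269}{\frac{1}{28008}} + r}{-39643 + 1129} = \frac{- \frac{4269}{\frac{1}{28008}} - 43688}{-39643 + 1129} = \frac{- 4269 \frac{1}{\frac{1}{28008}} - 43688}{-38514} = \left(\left(-4269\right) 28008 - 43688\right) \left(- \frac{1}{38514}\right) = \left(-119566152 - 43688\right) \left(- \frac{1}{38514}\right) = \left(-119609840\right) \left(- \frac{1}{38514}\right) = \frac{8543560}{2751}$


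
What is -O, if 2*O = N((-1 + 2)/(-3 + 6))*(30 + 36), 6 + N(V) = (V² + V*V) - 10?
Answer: 1562/3 ≈ 520.67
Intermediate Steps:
N(V) = -16 + 2*V² (N(V) = -6 + ((V² + V*V) - 10) = -6 + ((V² + V²) - 10) = -6 + (2*V² - 10) = -6 + (-10 + 2*V²) = -16 + 2*V²)
O = -1562/3 (O = ((-16 + 2*((-1 + 2)/(-3 + 6))²)*(30 + 36))/2 = ((-16 + 2*(1/3)²)*66)/2 = ((-16 + 2*(1*(⅓))²)*66)/2 = ((-16 + 2*(⅓)²)*66)/2 = ((-16 + 2*(⅑))*66)/2 = ((-16 + 2/9)*66)/2 = (-142/9*66)/2 = (½)*(-3124/3) = -1562/3 ≈ -520.67)
-O = -1*(-1562/3) = 1562/3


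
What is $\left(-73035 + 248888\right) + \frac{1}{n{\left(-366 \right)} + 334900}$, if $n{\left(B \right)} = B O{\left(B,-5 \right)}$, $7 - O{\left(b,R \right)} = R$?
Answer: $\frac{58120823325}{330508} \approx 1.7585 \cdot 10^{5}$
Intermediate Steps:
$O{\left(b,R \right)} = 7 - R$
$n{\left(B \right)} = 12 B$ ($n{\left(B \right)} = B \left(7 - -5\right) = B \left(7 + 5\right) = B 12 = 12 B$)
$\left(-73035 + 248888\right) + \frac{1}{n{\left(-366 \right)} + 334900} = \left(-73035 + 248888\right) + \frac{1}{12 \left(-366\right) + 334900} = 175853 + \frac{1}{-4392 + 334900} = 175853 + \frac{1}{330508} = \frac{58120823325}{330508}$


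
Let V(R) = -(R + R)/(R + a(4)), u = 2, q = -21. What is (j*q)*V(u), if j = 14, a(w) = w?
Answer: 196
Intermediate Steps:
V(R) = -2*R/(4 + R) (V(R) = -(R + R)/(R + 4) = -2*R/(4 + R))
(j*q)*V(u) = (14*(-21))*(-2*2/(4 + 2)) = -(-588)*2/6 = -294*(-⅔) = 196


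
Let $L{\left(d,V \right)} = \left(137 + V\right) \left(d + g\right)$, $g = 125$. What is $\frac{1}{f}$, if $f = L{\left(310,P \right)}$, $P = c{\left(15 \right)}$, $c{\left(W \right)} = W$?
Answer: $\frac{1}{66120} \approx 1.5124 \cdot 10^{-5}$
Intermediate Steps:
$P = 15$
$L{\left(d,V \right)} = \left(125 + d\right) \left(137 + V\right)$ ($L{\left(d,V \right)} = \left(137 + V\right) \left(d + 125\right) = \left(137 + V\right) \left(125 + d\right) = \left(125 + d\right) \left(137 + V\right)$)
$f = 66120$ ($f = 17125 + 125 \cdot 15 + 137 \cdot 310 + 15 \cdot 310 = 17125 + 1875 + 42470 + 4650 = 66120$)
$\frac{1}{f} = \frac{1}{66120}$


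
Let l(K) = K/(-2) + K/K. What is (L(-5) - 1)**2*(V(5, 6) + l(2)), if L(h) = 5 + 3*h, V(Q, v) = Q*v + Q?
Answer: 4235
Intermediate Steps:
V(Q, v) = Q + Q*v
l(K) = 1 - K/2 (l(K) = K*(-1/2) + 1 = -K/2 + 1 = 1 - K/2)
(L(-5) - 1)**2*(V(5, 6) + l(2)) = ((5 + 3*(-5)) - 1)**2*(5*(1 + 6) + (1 - 1/2*2)) = ((5 - 15) - 1)**2*(5*7 + (1 - 1)) = (-10 - 1)**2*(35 + 0) = (-11)**2*35 = 121*35 = 4235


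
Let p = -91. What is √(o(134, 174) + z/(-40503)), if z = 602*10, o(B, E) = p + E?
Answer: √135917091687/40503 ≈ 9.1023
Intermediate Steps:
o(B, E) = -91 + E
z = 6020
√(o(134, 174) + z/(-40503)) = √((-91 + 174) + 6020/(-40503)) = √(83 + 6020*(-1/40503)) = √(83 - 6020/40503) = √(3355729/40503) = √135917091687/40503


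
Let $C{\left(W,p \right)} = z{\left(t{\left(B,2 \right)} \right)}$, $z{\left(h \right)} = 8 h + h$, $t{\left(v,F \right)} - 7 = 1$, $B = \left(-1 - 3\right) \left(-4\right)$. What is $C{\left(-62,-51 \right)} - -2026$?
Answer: $2098$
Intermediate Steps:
$B = 16$ ($B = \left(-4\right) \left(-4\right) = 16$)
$t{\left(v,F \right)} = 8$ ($t{\left(v,F \right)} = 7 + 1 = 8$)
$z{\left(h \right)} = 9 h$
$C{\left(W,p \right)} = 72$ ($C{\left(W,p \right)} = 9 \cdot 8 = 72$)
$C{\left(-62,-51 \right)} - -2026 = 72 - -2026 = 72 + 2026 = 2098$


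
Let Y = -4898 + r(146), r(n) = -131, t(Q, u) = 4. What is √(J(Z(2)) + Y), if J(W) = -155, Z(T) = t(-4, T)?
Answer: 72*I ≈ 72.0*I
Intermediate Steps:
Z(T) = 4
Y = -5029 (Y = -4898 - 131 = -5029)
√(J(Z(2)) + Y) = √(-155 - 5029) = √(-5184) = 72*I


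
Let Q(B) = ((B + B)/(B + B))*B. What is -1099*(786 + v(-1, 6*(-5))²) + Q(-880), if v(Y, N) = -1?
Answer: -865793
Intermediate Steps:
Q(B) = B (Q(B) = ((2*B)/((2*B)))*B = ((2*B)*(1/(2*B)))*B = 1*B = B)
-1099*(786 + v(-1, 6*(-5))²) + Q(-880) = -1099*(786 + (-1)²) - 880 = -1099*(786 + 1) - 880 = -1099*787 - 880 = -864913 - 880 = -865793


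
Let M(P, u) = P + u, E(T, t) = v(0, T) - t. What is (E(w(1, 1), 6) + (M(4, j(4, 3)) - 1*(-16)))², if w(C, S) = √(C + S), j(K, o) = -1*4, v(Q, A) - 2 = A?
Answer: (12 + √2)² ≈ 179.94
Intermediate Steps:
v(Q, A) = 2 + A
j(K, o) = -4
E(T, t) = 2 + T - t (E(T, t) = (2 + T) - t = 2 + T - t)
(E(w(1, 1), 6) + (M(4, j(4, 3)) - 1*(-16)))² = ((2 + √(1 + 1) - 1*6) + ((4 - 4) - 1*(-16)))² = ((2 + √2 - 6) + (0 + 16))² = ((-4 + √2) + 16)² = (12 + √2)²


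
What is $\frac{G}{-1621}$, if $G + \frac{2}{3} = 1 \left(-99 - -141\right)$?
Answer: $- \frac{124}{4863} \approx -0.025499$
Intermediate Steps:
$G = \frac{124}{3}$ ($G = - \frac{2}{3} + 1 \left(-99 - -141\right) = - \frac{2}{3} + 1 \left(-99 + 141\right) = - \frac{2}{3} + 1 \cdot 42 = - \frac{2}{3} + 42 = \frac{124}{3} \approx 41.333$)
$\frac{G}{-1621} = \frac{124}{3 \left(-1621\right)} = \frac{124}{3} \left(- \frac{1}{1621}\right) = - \frac{124}{4863}$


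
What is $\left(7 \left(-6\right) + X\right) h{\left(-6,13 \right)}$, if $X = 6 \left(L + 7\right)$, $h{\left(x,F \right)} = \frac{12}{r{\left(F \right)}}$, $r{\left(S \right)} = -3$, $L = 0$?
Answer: $0$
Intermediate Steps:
$h{\left(x,F \right)} = -4$ ($h{\left(x,F \right)} = \frac{12}{-3} = 12 \left(- \frac{1}{3}\right) = -4$)
$X = 42$ ($X = 6 \left(0 + 7\right) = 6 \cdot 7 = 42$)
$\left(7 \left(-6\right) + X\right) h{\left(-6,13 \right)} = \left(7 \left(-6\right) + 42\right) \left(-4\right) = \left(-42 + 42\right) \left(-4\right) = 0 \left(-4\right) = 0$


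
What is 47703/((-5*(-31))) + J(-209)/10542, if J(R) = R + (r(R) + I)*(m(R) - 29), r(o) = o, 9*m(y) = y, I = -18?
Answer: 4542210629/14706090 ≈ 308.87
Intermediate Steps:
m(y) = y/9
J(R) = R + (-29 + R/9)*(-18 + R) (J(R) = R + (R - 18)*(R/9 - 29) = R + (-18 + R)*(-29 + R/9) = R + (-29 + R/9)*(-18 + R))
47703/((-5*(-31))) + J(-209)/10542 = 47703/((-5*(-31))) + (522 - 30*(-209) + (⅑)*(-209)²)/10542 = 47703/155 + (522 + 6270 + (⅑)*43681)*(1/10542) = 47703*(1/155) + (522 + 6270 + 43681/9)*(1/10542) = 47703/155 + (104809/9)*(1/10542) = 47703/155 + 104809/94878 = 4542210629/14706090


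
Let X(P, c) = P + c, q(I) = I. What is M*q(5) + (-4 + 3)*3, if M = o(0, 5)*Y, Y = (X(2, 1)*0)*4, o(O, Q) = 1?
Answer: -3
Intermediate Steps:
Y = 0 (Y = ((2 + 1)*0)*4 = (3*0)*4 = 0*4 = 0)
M = 0 (M = 1*0 = 0)
M*q(5) + (-4 + 3)*3 = 0*5 + (-4 + 3)*3 = 0 - 1*3 = 0 - 3 = -3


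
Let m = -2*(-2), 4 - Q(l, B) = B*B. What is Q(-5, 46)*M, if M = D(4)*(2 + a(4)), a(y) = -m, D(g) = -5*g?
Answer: -84480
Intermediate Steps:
Q(l, B) = 4 - B² (Q(l, B) = 4 - B*B = 4 - B²)
m = 4
a(y) = -4 (a(y) = -1*4 = -4)
M = 40 (M = (-5*4)*(2 - 4) = -20*(-2) = 40)
Q(-5, 46)*M = (4 - 1*46²)*40 = (4 - 1*2116)*40 = (4 - 2116)*40 = -2112*40 = -84480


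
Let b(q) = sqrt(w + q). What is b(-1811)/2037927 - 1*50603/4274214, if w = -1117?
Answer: -7229/610602 + 4*I*sqrt(183)/2037927 ≈ -0.011839 + 2.6552e-5*I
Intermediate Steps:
b(q) = sqrt(-1117 + q)
b(-1811)/2037927 - 1*50603/4274214 = sqrt(-1117 - 1811)/2037927 - 1*50603/4274214 = sqrt(-2928)*(1/2037927) - 50603*1/4274214 = (4*I*sqrt(183))*(1/2037927) - 7229/610602 = 4*I*sqrt(183)/2037927 - 7229/610602 = -7229/610602 + 4*I*sqrt(183)/2037927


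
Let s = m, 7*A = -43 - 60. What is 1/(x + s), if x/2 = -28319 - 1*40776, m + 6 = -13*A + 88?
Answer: -7/965417 ≈ -7.2508e-6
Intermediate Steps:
A = -103/7 (A = (-43 - 60)/7 = (⅐)*(-103) = -103/7 ≈ -14.714)
m = 1913/7 (m = -6 + (-13*(-103/7) + 88) = -6 + (1339/7 + 88) = -6 + 1955/7 = 1913/7 ≈ 273.29)
s = 1913/7 ≈ 273.29
x = -138190 (x = 2*(-28319 - 1*40776) = 2*(-28319 - 40776) = 2*(-69095) = -138190)
1/(x + s) = 1/(-138190 + 1913/7) = 1/(-965417/7) = -7/965417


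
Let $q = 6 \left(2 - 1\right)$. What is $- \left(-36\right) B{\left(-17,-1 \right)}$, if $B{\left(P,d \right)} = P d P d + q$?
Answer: $10620$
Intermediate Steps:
$q = 6$ ($q = 6 \cdot 1 = 6$)
$B{\left(P,d \right)} = 6 + P^{2} d^{2}$ ($B{\left(P,d \right)} = P d P d + 6 = d P^{2} d + 6 = P^{2} d^{2} + 6 = 6 + P^{2} d^{2}$)
$- \left(-36\right) B{\left(-17,-1 \right)} = - \left(-36\right) \left(6 + \left(-17\right)^{2} \left(-1\right)^{2}\right) = - \left(-36\right) \left(6 + 289 \cdot 1\right) = - \left(-36\right) \left(6 + 289\right) = - \left(-36\right) 295 = \left(-1\right) \left(-10620\right) = 10620$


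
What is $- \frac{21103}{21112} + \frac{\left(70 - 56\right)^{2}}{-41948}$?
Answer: $- \frac{222341649}{221401544} \approx -1.0042$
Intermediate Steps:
$- \frac{21103}{21112} + \frac{\left(70 - 56\right)^{2}}{-41948} = \left(-21103\right) \frac{1}{21112} + \left(70 - 56\right)^{2} \left(- \frac{1}{41948}\right) = - \frac{21103}{21112} + 14^{2} \left(- \frac{1}{41948}\right) = - \frac{21103}{21112} + 196 \left(- \frac{1}{41948}\right) = - \frac{21103}{21112} - \frac{49}{10487} = - \frac{222341649}{221401544}$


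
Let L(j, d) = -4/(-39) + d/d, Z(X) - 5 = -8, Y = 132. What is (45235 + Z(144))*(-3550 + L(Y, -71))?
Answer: -6260425424/39 ≈ -1.6052e+8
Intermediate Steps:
Z(X) = -3 (Z(X) = 5 - 8 = -3)
L(j, d) = 43/39 (L(j, d) = -4*(-1/39) + 1 = 4/39 + 1 = 43/39)
(45235 + Z(144))*(-3550 + L(Y, -71)) = (45235 - 3)*(-3550 + 43/39) = 45232*(-138407/39) = -6260425424/39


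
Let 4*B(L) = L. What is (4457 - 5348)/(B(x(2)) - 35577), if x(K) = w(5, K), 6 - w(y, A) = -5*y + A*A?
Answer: 396/15809 ≈ 0.025049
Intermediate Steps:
w(y, A) = 6 - A² + 5*y (w(y, A) = 6 - (-5*y + A*A) = 6 - (-5*y + A²) = 6 - (A² - 5*y) = 6 + (-A² + 5*y) = 6 - A² + 5*y)
x(K) = 31 - K² (x(K) = 6 - K² + 5*5 = 6 - K² + 25 = 31 - K²)
B(L) = L/4
(4457 - 5348)/(B(x(2)) - 35577) = (4457 - 5348)/((31 - 1*2²)/4 - 35577) = -891/((31 - 1*4)/4 - 35577) = -891/((31 - 4)/4 - 35577) = -891/((¼)*27 - 35577) = -891/(27/4 - 35577) = -891/(-142281/4) = -891*(-4/142281) = 396/15809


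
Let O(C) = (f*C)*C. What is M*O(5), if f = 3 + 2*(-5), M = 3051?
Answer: -533925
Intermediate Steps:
f = -7 (f = 3 - 10 = -7)
O(C) = -7*C² (O(C) = (-7*C)*C = -7*C²)
M*O(5) = 3051*(-7*5²) = 3051*(-7*25) = 3051*(-175) = -533925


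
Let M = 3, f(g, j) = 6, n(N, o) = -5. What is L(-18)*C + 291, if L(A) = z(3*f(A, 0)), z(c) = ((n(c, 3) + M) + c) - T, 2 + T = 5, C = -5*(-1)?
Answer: 356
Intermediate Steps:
C = 5
T = 3 (T = -2 + 5 = 3)
z(c) = -5 + c (z(c) = ((-5 + 3) + c) - 1*3 = (-2 + c) - 3 = -5 + c)
L(A) = 13 (L(A) = -5 + 3*6 = -5 + 18 = 13)
L(-18)*C + 291 = 13*5 + 291 = 65 + 291 = 356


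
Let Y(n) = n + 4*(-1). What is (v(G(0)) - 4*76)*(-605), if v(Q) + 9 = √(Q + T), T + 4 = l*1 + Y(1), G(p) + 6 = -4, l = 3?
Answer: 189365 - 605*I*√14 ≈ 1.8937e+5 - 2263.7*I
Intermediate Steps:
G(p) = -10 (G(p) = -6 - 4 = -10)
Y(n) = -4 + n (Y(n) = n - 4 = -4 + n)
T = -4 (T = -4 + (3*1 + (-4 + 1)) = -4 + (3 - 3) = -4 + 0 = -4)
v(Q) = -9 + √(-4 + Q) (v(Q) = -9 + √(Q - 4) = -9 + √(-4 + Q))
(v(G(0)) - 4*76)*(-605) = ((-9 + √(-4 - 10)) - 4*76)*(-605) = ((-9 + √(-14)) - 304)*(-605) = ((-9 + I*√14) - 304)*(-605) = (-313 + I*√14)*(-605) = 189365 - 605*I*√14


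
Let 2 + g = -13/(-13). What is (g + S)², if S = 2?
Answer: 1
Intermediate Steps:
g = -1 (g = -2 - 13/(-13) = -2 - 13*(-1/13) = -2 + 1 = -1)
(g + S)² = (-1 + 2)² = 1² = 1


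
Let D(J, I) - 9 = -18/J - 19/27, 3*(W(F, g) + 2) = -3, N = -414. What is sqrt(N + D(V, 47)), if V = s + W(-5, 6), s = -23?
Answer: I*sqrt(5544201)/117 ≈ 20.125*I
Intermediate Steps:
W(F, g) = -3 (W(F, g) = -2 + (1/3)*(-3) = -2 - 1 = -3)
V = -26 (V = -23 - 3 = -26)
D(J, I) = 224/27 - 18/J (D(J, I) = 9 + (-18/J - 19/27) = 9 + (-19/27 - 18/J) = 224/27 - 18/J)
sqrt(N + D(V, 47)) = sqrt(-414 + (224/27 - 18/(-26))) = sqrt(-414 + (224/27 - 18*(-1/26))) = sqrt(-414 + (224/27 + 9/13)) = sqrt(-414 + 3155/351) = sqrt(-142159/351) = I*sqrt(5544201)/117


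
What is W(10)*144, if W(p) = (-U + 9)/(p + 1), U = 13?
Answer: -576/11 ≈ -52.364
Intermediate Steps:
W(p) = -4/(1 + p) (W(p) = (-1*13 + 9)/(p + 1) = (-13 + 9)/(1 + p) = -4/(1 + p))
W(10)*144 = -4/(1 + 10)*144 = -4/11*144 = -576/11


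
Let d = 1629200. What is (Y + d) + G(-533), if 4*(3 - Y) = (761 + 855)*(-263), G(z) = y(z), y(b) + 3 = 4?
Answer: 1735456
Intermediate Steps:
y(b) = 1 (y(b) = -3 + 4 = 1)
G(z) = 1
Y = 106255 (Y = 3 - (761 + 855)*(-263)/4 = 3 - 404*(-263) = 3 - ¼*(-425008) = 3 + 106252 = 106255)
(Y + d) + G(-533) = (106255 + 1629200) + 1 = 1735455 + 1 = 1735456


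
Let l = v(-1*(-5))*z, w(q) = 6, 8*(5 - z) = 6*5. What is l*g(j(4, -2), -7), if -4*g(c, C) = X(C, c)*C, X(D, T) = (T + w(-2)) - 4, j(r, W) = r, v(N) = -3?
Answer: -315/8 ≈ -39.375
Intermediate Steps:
z = 5/4 (z = 5 - 3*5/4 = 5 - ⅛*30 = 5 - 15/4 = 5/4 ≈ 1.2500)
l = -15/4 (l = -3*5/4 = -15/4 ≈ -3.7500)
X(D, T) = 2 + T (X(D, T) = (T + 6) - 4 = (6 + T) - 4 = 2 + T)
g(c, C) = -C*(2 + c)/4 (g(c, C) = -(2 + c)*C/4 = -C*(2 + c)/4)
l*g(j(4, -2), -7) = -(-15)*(-7)*(2 + 4)/16 = -(-15)*(-7)*6/16 = -15/4*21/2 = -315/8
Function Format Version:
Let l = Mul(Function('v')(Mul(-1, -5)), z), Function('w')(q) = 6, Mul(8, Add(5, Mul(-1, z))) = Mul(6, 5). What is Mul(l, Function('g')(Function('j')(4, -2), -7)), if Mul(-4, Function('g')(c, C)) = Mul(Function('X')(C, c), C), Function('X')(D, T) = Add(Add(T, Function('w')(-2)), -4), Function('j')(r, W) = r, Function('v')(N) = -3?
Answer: Rational(-315, 8) ≈ -39.375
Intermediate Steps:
z = Rational(5, 4) (z = Add(5, Mul(Rational(-1, 8), Mul(6, 5))) = Add(5, Mul(Rational(-1, 8), 30)) = Add(5, Rational(-15, 4)) = Rational(5, 4) ≈ 1.2500)
l = Rational(-15, 4) (l = Mul(-3, Rational(5, 4)) = Rational(-15, 4) ≈ -3.7500)
Function('X')(D, T) = Add(2, T) (Function('X')(D, T) = Add(Add(T, 6), -4) = Add(Add(6, T), -4) = Add(2, T))
Function('g')(c, C) = Mul(Rational(-1, 4), C, Add(2, c)) (Function('g')(c, C) = Mul(Rational(-1, 4), Mul(Add(2, c), C)) = Mul(Rational(-1, 4), Mul(C, Add(2, c))) = Mul(Rational(-1, 4), C, Add(2, c)))
Mul(l, Function('g')(Function('j')(4, -2), -7)) = Mul(Rational(-15, 4), Mul(Rational(-1, 4), -7, Add(2, 4))) = Mul(Rational(-15, 4), Mul(Rational(-1, 4), -7, 6)) = Mul(Rational(-15, 4), Rational(21, 2)) = Rational(-315, 8)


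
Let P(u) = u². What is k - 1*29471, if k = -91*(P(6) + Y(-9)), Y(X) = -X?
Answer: -33566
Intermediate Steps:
k = -4095 (k = -91*(6² - 1*(-9)) = -91*(36 + 9) = -91*45 = -4095)
k - 1*29471 = -4095 - 1*29471 = -4095 - 29471 = -33566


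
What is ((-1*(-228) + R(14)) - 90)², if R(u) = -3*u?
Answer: 9216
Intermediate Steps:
((-1*(-228) + R(14)) - 90)² = ((-1*(-228) - 3*14) - 90)² = ((228 - 42) - 90)² = (186 - 90)² = 96² = 9216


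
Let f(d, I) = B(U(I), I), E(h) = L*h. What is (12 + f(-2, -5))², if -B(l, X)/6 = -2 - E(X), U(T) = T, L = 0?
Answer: 576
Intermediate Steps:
E(h) = 0 (E(h) = 0*h = 0)
B(l, X) = 12 (B(l, X) = -6*(-2 - 1*0) = -6*(-2 + 0) = -6*(-2) = 12)
f(d, I) = 12
(12 + f(-2, -5))² = (12 + 12)² = 24² = 576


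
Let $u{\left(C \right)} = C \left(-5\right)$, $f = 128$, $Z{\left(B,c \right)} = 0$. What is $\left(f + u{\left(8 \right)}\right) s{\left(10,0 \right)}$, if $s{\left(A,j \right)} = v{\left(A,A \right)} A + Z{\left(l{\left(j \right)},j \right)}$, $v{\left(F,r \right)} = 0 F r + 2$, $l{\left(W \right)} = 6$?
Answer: $1760$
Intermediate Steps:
$u{\left(C \right)} = - 5 C$
$v{\left(F,r \right)} = 2$ ($v{\left(F,r \right)} = 0 r + 2 = 0 + 2 = 2$)
$s{\left(A,j \right)} = 2 A$ ($s{\left(A,j \right)} = 2 A + 0 = 2 A$)
$\left(f + u{\left(8 \right)}\right) s{\left(10,0 \right)} = \left(128 - 40\right) 2 \cdot 10 = \left(128 - 40\right) 20 = 88 \cdot 20 = 1760$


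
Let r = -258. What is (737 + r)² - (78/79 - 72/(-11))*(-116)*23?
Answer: 216848957/869 ≈ 2.4954e+5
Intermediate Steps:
(737 + r)² - (78/79 - 72/(-11))*(-116)*23 = (737 - 258)² - (78/79 - 72/(-11))*(-116)*23 = 479² - (78*(1/79) - 72*(-1/11))*(-116)*23 = 229441 - (78/79 + 72/11)*(-116)*23 = 229441 - (6546/869)*(-116)*23 = 229441 - (-759336)*23/869 = 229441 - 1*(-17464728/869) = 229441 + 17464728/869 = 216848957/869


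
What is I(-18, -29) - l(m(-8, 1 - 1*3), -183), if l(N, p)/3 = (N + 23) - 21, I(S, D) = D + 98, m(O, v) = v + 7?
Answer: 48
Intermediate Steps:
m(O, v) = 7 + v
I(S, D) = 98 + D
l(N, p) = 6 + 3*N (l(N, p) = 3*((N + 23) - 21) = 3*((23 + N) - 21) = 3*(2 + N) = 6 + 3*N)
I(-18, -29) - l(m(-8, 1 - 1*3), -183) = (98 - 29) - (6 + 3*(7 + (1 - 1*3))) = 69 - (6 + 3*(7 + (1 - 3))) = 69 - (6 + 3*(7 - 2)) = 69 - (6 + 3*5) = 69 - (6 + 15) = 69 - 1*21 = 69 - 21 = 48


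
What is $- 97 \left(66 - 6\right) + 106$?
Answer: $-5714$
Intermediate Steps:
$- 97 \left(66 - 6\right) + 106 = \left(-97\right) 60 + 106 = -5820 + 106 = -5714$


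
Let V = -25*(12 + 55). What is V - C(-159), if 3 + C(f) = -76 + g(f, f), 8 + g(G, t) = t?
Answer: -1429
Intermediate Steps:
g(G, t) = -8 + t
V = -1675 (V = -25*67 = -1675)
C(f) = -87 + f (C(f) = -3 + (-76 + (-8 + f)) = -3 + (-84 + f) = -87 + f)
V - C(-159) = -1675 - (-87 - 159) = -1675 - 1*(-246) = -1675 + 246 = -1429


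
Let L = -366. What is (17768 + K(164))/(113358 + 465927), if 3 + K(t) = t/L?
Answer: 3250913/106009155 ≈ 0.030666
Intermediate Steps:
K(t) = -3 - t/366 (K(t) = -3 + t/(-366) = -3 + t*(-1/366) = -3 - t/366)
(17768 + K(164))/(113358 + 465927) = (17768 + (-3 - 1/366*164))/(113358 + 465927) = (17768 + (-3 - 82/183))/579285 = (17768 - 631/183)*(1/579285) = (3250913/183)*(1/579285) = 3250913/106009155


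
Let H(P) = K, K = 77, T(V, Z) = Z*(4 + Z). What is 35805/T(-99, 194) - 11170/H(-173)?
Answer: -12918335/89628 ≈ -144.13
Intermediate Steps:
H(P) = 77
35805/T(-99, 194) - 11170/H(-173) = 35805/((194*(4 + 194))) - 11170/77 = 35805/((194*198)) - 11170*1/77 = 35805/38412 - 11170/77 = 35805*(1/38412) - 11170/77 = 1085/1164 - 11170/77 = -12918335/89628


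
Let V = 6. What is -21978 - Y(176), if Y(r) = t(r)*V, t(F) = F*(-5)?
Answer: -16698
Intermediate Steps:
t(F) = -5*F
Y(r) = -30*r (Y(r) = -5*r*6 = -30*r)
-21978 - Y(176) = -21978 - (-30)*176 = -21978 - 1*(-5280) = -21978 + 5280 = -16698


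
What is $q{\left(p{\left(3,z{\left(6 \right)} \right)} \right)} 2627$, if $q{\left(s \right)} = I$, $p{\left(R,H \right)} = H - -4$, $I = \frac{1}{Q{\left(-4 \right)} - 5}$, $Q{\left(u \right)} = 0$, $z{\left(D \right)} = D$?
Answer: $- \frac{2627}{5} \approx -525.4$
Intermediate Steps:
$I = - \frac{1}{5}$ ($I = \frac{1}{0 - 5} = \frac{1}{-5} = - \frac{1}{5} \approx -0.2$)
$p{\left(R,H \right)} = 4 + H$ ($p{\left(R,H \right)} = H + 4 = 4 + H$)
$q{\left(s \right)} = - \frac{1}{5}$
$q{\left(p{\left(3,z{\left(6 \right)} \right)} \right)} 2627 = \left(- \frac{1}{5}\right) 2627 = - \frac{2627}{5}$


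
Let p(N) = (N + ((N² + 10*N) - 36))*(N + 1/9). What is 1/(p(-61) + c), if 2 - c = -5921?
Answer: -9/1598365 ≈ -5.6308e-6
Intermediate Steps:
p(N) = (⅑ + N)*(-36 + N² + 11*N) (p(N) = (N + (-36 + N² + 10*N))*(N + ⅑) = (-36 + N² + 11*N)*(⅑ + N) = (⅑ + N)*(-36 + N² + 11*N))
c = 5923 (c = 2 - 1*(-5921) = 2 + 5921 = 5923)
1/(p(-61) + c) = 1/((-4 + (-61)³ - 313/9*(-61) + (100/9)*(-61)²) + 5923) = 1/((-4 - 226981 + 19093/9 + (100/9)*3721) + 5923) = 1/((-4 - 226981 + 19093/9 + 372100/9) + 5923) = 1/(-1651672/9 + 5923) = 1/(-1598365/9) = -9/1598365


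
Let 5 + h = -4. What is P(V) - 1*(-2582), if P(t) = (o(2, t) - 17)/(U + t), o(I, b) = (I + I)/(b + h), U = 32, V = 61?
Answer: 3121418/1209 ≈ 2581.8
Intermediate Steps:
h = -9 (h = -5 - 4 = -9)
o(I, b) = 2*I/(-9 + b) (o(I, b) = (I + I)/(b - 9) = (2*I)/(-9 + b) = 2*I/(-9 + b))
P(t) = (-17 + 4/(-9 + t))/(32 + t) (P(t) = (2*2/(-9 + t) - 17)/(32 + t) = (4/(-9 + t) - 17)/(32 + t) = (-17 + 4/(-9 + t))/(32 + t))
P(V) - 1*(-2582) = (157 - 17*61)/((-9 + 61)*(32 + 61)) - 1*(-2582) = (157 - 1037)/(52*93) + 2582 = (1/52)*(1/93)*(-880) + 2582 = -220/1209 + 2582 = 3121418/1209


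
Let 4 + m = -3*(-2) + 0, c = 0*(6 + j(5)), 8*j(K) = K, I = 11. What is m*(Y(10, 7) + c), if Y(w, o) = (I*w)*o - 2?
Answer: 1536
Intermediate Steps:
j(K) = K/8
Y(w, o) = -2 + 11*o*w (Y(w, o) = (11*w)*o - 2 = 11*o*w - 2 = -2 + 11*o*w)
c = 0 (c = 0*(6 + (⅛)*5) = 0*(6 + 5/8) = 0*(53/8) = 0)
m = 2 (m = -4 + (-3*(-2) + 0) = -4 + (6 + 0) = -4 + 6 = 2)
m*(Y(10, 7) + c) = 2*((-2 + 11*7*10) + 0) = 2*((-2 + 770) + 0) = 2*(768 + 0) = 2*768 = 1536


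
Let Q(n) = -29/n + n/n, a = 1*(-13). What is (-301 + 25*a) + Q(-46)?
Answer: -28721/46 ≈ -624.37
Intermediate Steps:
a = -13
Q(n) = 1 - 29/n (Q(n) = -29/n + 1 = 1 - 29/n)
(-301 + 25*a) + Q(-46) = (-301 + 25*(-13)) + (-29 - 46)/(-46) = (-301 - 325) - 1/46*(-75) = -626 + 75/46 = -28721/46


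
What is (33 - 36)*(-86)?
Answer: 258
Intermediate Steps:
(33 - 36)*(-86) = -3*(-86) = 258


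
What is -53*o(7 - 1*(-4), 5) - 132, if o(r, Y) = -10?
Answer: 398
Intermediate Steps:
-53*o(7 - 1*(-4), 5) - 132 = -53*(-10) - 132 = 530 - 132 = 398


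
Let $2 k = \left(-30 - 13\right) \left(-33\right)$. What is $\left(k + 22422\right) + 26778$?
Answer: $\frac{99819}{2} \approx 49910.0$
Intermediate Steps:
$k = \frac{1419}{2}$ ($k = \frac{\left(-30 - 13\right) \left(-33\right)}{2} = \frac{\left(-43\right) \left(-33\right)}{2} = \frac{1}{2} \cdot 1419 = \frac{1419}{2} \approx 709.5$)
$\left(k + 22422\right) + 26778 = \left(\frac{1419}{2} + 22422\right) + 26778 = \frac{46263}{2} + 26778 = \frac{99819}{2}$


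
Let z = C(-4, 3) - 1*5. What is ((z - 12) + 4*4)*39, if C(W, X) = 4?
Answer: 117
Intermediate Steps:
z = -1 (z = 4 - 1*5 = 4 - 5 = -1)
((z - 12) + 4*4)*39 = ((-1 - 12) + 4*4)*39 = (-13 + 16)*39 = 3*39 = 117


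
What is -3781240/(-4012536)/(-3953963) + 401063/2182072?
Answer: 795378030174861163/4327435788335743512 ≈ 0.18380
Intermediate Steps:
-3781240/(-4012536)/(-3953963) + 401063/2182072 = -3781240*(-1/4012536)*(-1/3953963) + 401063*(1/2182072) = (472655/501567)*(-1/3953963) + 401063/2182072 = -472655/1983177360021 + 401063/2182072 = 795378030174861163/4327435788335743512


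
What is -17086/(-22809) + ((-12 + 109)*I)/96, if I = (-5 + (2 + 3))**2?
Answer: 17086/22809 ≈ 0.74909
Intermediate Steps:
I = 0 (I = (-5 + 5)**2 = 0**2 = 0)
-17086/(-22809) + ((-12 + 109)*I)/96 = -17086/(-22809) + ((-12 + 109)*0)/96 = -17086*(-1/22809) + (97*0)*(1/96) = 17086/22809 + 0*(1/96) = 17086/22809 + 0 = 17086/22809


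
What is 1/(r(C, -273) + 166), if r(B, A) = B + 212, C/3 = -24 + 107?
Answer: 1/627 ≈ 0.0015949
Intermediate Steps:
C = 249 (C = 3*(-24 + 107) = 3*83 = 249)
r(B, A) = 212 + B
1/(r(C, -273) + 166) = 1/((212 + 249) + 166) = 1/(461 + 166) = 1/627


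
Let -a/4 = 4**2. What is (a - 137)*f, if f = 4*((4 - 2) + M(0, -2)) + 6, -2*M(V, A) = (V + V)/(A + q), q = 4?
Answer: -2814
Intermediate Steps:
a = -64 (a = -4*4**2 = -4*16 = -64)
M(V, A) = -V/(4 + A) (M(V, A) = -(V + V)/(2*(A + 4)) = -2*V/(2*(4 + A)) = -V/(4 + A))
f = 14 (f = 4*((4 - 2) - 1*0/(4 - 2)) + 6 = 4*(2 - 1*0/2) + 6 = 4*(2 - 1*0*1/2) + 6 = 4*(2 + 0) + 6 = 4*2 + 6 = 8 + 6 = 14)
(a - 137)*f = (-64 - 137)*14 = -201*14 = -2814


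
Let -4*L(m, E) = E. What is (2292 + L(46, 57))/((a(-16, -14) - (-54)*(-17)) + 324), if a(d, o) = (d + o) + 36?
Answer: -3037/784 ≈ -3.8737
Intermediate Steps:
L(m, E) = -E/4
a(d, o) = 36 + d + o
(2292 + L(46, 57))/((a(-16, -14) - (-54)*(-17)) + 324) = (2292 - ¼*57)/(((36 - 16 - 14) - (-54)*(-17)) + 324) = (2292 - 57/4)/((6 - 1*918) + 324) = 9111/(4*((6 - 918) + 324)) = 9111/(4*(-912 + 324)) = (9111/4)/(-588) = (9111/4)*(-1/588) = -3037/784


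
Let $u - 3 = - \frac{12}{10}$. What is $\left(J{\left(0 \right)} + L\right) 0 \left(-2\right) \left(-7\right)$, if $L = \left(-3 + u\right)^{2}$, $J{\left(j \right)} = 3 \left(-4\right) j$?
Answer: $0$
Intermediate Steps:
$u = \frac{9}{5}$ ($u = 3 - \frac{12}{10} = 3 - \frac{6}{5} = \frac{9}{5} \approx 1.8$)
$J{\left(j \right)} = - 12 j$
$L = \frac{36}{25}$ ($L = \left(-3 + \frac{9}{5}\right)^{2} = \left(- \frac{6}{5}\right)^{2} = \frac{36}{25} \approx 1.44$)
$\left(J{\left(0 \right)} + L\right) 0 \left(-2\right) \left(-7\right) = \left(\left(-12\right) 0 + \frac{36}{25}\right) 0 \left(-2\right) \left(-7\right) = \left(0 + \frac{36}{25}\right) 0 \left(-7\right) = \frac{36}{25} \cdot 0 = 0$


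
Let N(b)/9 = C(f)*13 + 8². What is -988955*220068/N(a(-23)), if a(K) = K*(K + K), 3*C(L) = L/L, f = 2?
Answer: -14509156596/41 ≈ -3.5388e+8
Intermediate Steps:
C(L) = ⅓ (C(L) = (L/L)/3 = (⅓)*1 = ⅓)
a(K) = 2*K² (a(K) = K*(2*K) = 2*K²)
N(b) = 615 (N(b) = 9*((⅓)*13 + 8²) = 9*(13/3 + 64) = 9*(205/3) = 615)
-988955*220068/N(a(-23)) = -988955/(615/220068) = -988955/(615*(1/220068)) = -988955/205/73356 = -988955*73356/205 = -14509156596/41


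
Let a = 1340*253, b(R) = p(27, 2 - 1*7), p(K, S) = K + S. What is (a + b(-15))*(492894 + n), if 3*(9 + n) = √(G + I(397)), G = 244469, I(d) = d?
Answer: 167108716170 + 113014*√244866 ≈ 1.6716e+11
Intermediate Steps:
b(R) = 22 (b(R) = 27 + (2 - 1*7) = 27 + (2 - 7) = 27 - 5 = 22)
n = -9 + √244866/3 (n = -9 + √(244469 + 397)/3 = -9 + √244866/3 ≈ 155.95)
a = 339020
(a + b(-15))*(492894 + n) = (339020 + 22)*(492894 + (-9 + √244866/3)) = 339042*(492885 + √244866/3) = 167108716170 + 113014*√244866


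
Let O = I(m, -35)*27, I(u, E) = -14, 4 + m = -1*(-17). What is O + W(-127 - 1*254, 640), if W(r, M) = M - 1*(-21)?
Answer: 283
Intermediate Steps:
m = 13 (m = -4 - 1*(-17) = -4 + 17 = 13)
W(r, M) = 21 + M (W(r, M) = M + 21 = 21 + M)
O = -378 (O = -14*27 = -378)
O + W(-127 - 1*254, 640) = -378 + (21 + 640) = -378 + 661 = 283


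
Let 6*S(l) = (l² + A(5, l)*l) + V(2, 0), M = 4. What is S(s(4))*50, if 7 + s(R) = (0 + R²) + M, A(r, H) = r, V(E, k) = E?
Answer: 5900/3 ≈ 1966.7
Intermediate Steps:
s(R) = -3 + R² (s(R) = -7 + ((0 + R²) + 4) = -7 + (R² + 4) = -7 + (4 + R²) = -3 + R²)
S(l) = ⅓ + l²/6 + 5*l/6 (S(l) = ((l² + 5*l) + 2)/6 = (2 + l² + 5*l)/6 = ⅓ + l²/6 + 5*l/6)
S(s(4))*50 = (⅓ + (-3 + 4²)²/6 + 5*(-3 + 4²)/6)*50 = (⅓ + (-3 + 16)²/6 + 5*(-3 + 16)/6)*50 = (⅓ + (⅙)*13² + (⅚)*13)*50 = (⅓ + (⅙)*169 + 65/6)*50 = (⅓ + 169/6 + 65/6)*50 = (118/3)*50 = 5900/3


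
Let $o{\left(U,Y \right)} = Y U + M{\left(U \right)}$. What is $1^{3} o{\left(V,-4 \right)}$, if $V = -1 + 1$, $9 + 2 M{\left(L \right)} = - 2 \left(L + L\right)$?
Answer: $- \frac{9}{2} \approx -4.5$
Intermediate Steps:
$M{\left(L \right)} = - \frac{9}{2} - 2 L$ ($M{\left(L \right)} = - \frac{9}{2} + \frac{\left(-2\right) \left(L + L\right)}{2} = - \frac{9}{2} + \frac{\left(-2\right) 2 L}{2} = - \frac{9}{2} + \frac{\left(-4\right) L}{2} = - \frac{9}{2} - 2 L$)
$V = 0$
$o{\left(U,Y \right)} = - \frac{9}{2} - 2 U + U Y$ ($o{\left(U,Y \right)} = Y U - \left(\frac{9}{2} + 2 U\right) = U Y - \left(\frac{9}{2} + 2 U\right) = - \frac{9}{2} - 2 U + U Y$)
$1^{3} o{\left(V,-4 \right)} = 1^{3} \left(- \frac{9}{2} - 0 + 0 \left(-4\right)\right) = 1 \left(- \frac{9}{2} + 0 + 0\right) = 1 \left(- \frac{9}{2}\right) = - \frac{9}{2}$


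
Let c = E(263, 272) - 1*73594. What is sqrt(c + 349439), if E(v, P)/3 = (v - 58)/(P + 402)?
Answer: sqrt(125310177730)/674 ≈ 525.21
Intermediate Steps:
E(v, P) = 3*(-58 + v)/(402 + P) (E(v, P) = 3*((v - 58)/(P + 402)) = 3*((-58 + v)/(402 + P)) = 3*(-58 + v)/(402 + P))
c = -49601741/674 (c = 3*(-58 + 263)/(402 + 272) - 1*73594 = 3*205/674 - 73594 = 3*(1/674)*205 - 73594 = 615/674 - 73594 = -49601741/674 ≈ -73593.)
sqrt(c + 349439) = sqrt(-49601741/674 + 349439) = sqrt(185920145/674) = sqrt(125310177730)/674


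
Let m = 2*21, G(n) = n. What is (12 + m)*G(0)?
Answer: 0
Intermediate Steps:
m = 42
(12 + m)*G(0) = (12 + 42)*0 = 54*0 = 0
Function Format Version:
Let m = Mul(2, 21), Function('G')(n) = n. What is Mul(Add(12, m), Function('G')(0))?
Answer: 0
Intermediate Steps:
m = 42
Mul(Add(12, m), Function('G')(0)) = Mul(Add(12, 42), 0) = Mul(54, 0) = 0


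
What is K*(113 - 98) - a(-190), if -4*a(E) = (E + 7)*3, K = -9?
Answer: -1089/4 ≈ -272.25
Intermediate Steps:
a(E) = -21/4 - 3*E/4 (a(E) = -(E + 7)*3/4 = -(7 + E)*3/4 = -(21 + 3*E)/4 = -21/4 - 3*E/4)
K*(113 - 98) - a(-190) = -9*(113 - 98) - (-21/4 - ¾*(-190)) = -9*15 - (-21/4 + 285/2) = -135 - 1*549/4 = -135 - 549/4 = -1089/4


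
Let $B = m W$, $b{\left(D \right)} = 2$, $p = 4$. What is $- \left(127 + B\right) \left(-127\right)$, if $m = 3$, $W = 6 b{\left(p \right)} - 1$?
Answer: $20320$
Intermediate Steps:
$W = 11$ ($W = 6 \cdot 2 - 1 = 12 - 1 = 11$)
$B = 33$ ($B = 3 \cdot 11 = 33$)
$- \left(127 + B\right) \left(-127\right) = - \left(127 + 33\right) \left(-127\right) = - 160 \left(-127\right) = \left(-1\right) \left(-20320\right) = 20320$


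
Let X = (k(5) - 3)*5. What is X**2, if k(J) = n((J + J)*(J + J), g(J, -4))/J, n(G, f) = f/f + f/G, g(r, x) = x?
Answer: 123201/625 ≈ 197.12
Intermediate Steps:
n(G, f) = 1 + f/G
k(J) = (-4 + 4*J**2)/(4*J**3) (k(J) = (((J + J)*(J + J) - 4)/(((J + J)*(J + J))))/J = (((2*J)*(2*J) - 4)/(((2*J)*(2*J))))/J = ((4*J**2 - 4)/((4*J**2)))/J = ((1/(4*J**2))*(-4 + 4*J**2))/J = ((-4 + 4*J**2)/(4*J**2))/J = (-4 + 4*J**2)/(4*J**3))
X = -351/25 (X = ((-1 + 5**2)/5**3 - 3)*5 = ((-1 + 25)/125 - 3)*5 = ((1/125)*24 - 3)*5 = (24/125 - 3)*5 = -351/125*5 = -351/25 ≈ -14.040)
X**2 = (-351/25)**2 = 123201/625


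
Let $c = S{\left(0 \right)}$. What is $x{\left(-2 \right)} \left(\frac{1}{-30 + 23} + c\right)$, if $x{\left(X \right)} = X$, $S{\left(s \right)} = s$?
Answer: $\frac{2}{7} \approx 0.28571$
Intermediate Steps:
$c = 0$
$x{\left(-2 \right)} \left(\frac{1}{-30 + 23} + c\right) = - 2 \left(\frac{1}{-30 + 23} + 0\right) = - 2 \left(\frac{1}{-7} + 0\right) = - 2 \left(- \frac{1}{7} + 0\right) = \left(-2\right) \left(- \frac{1}{7}\right) = \frac{2}{7}$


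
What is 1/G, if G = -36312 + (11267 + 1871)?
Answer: -1/23174 ≈ -4.3152e-5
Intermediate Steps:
G = -23174 (G = -36312 + 13138 = -23174)
1/G = 1/(-23174) = -1/23174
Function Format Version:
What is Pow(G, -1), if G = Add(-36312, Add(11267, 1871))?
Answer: Rational(-1, 23174) ≈ -4.3152e-5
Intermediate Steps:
G = -23174 (G = Add(-36312, 13138) = -23174)
Pow(G, -1) = Pow(-23174, -1) = Rational(-1, 23174)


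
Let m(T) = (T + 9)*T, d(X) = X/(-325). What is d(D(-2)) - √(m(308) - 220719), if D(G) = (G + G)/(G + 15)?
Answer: 4/4225 - I*√123083 ≈ 0.00094675 - 350.83*I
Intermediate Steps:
D(G) = 2*G/(15 + G) (D(G) = (2*G)/(15 + G) = 2*G/(15 + G))
d(X) = -X/325 (d(X) = X*(-1/325) = -X/325)
m(T) = T*(9 + T) (m(T) = (9 + T)*T = T*(9 + T))
d(D(-2)) - √(m(308) - 220719) = -2*(-2)/(325*(15 - 2)) - √(308*(9 + 308) - 220719) = -2*(-2)/(325*13) - √(308*317 - 220719) = -2*(-2)/(325*13) - √(97636 - 220719) = -1/325*(-4/13) - √(-123083) = 4/4225 - I*√123083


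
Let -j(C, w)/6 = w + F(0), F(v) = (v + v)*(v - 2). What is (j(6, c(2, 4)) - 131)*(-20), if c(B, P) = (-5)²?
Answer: 5620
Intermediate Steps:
F(v) = 2*v*(-2 + v) (F(v) = (2*v)*(-2 + v) = 2*v*(-2 + v))
c(B, P) = 25
j(C, w) = -6*w (j(C, w) = -6*(w + 2*0*(-2 + 0)) = -6*(w + 2*0*(-2)) = -6*(w + 0) = -6*w)
(j(6, c(2, 4)) - 131)*(-20) = (-6*25 - 131)*(-20) = (-150 - 131)*(-20) = -281*(-20) = 5620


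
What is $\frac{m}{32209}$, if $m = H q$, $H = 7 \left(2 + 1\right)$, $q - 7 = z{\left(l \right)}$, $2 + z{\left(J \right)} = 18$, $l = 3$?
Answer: $\frac{483}{32209} \approx 0.014996$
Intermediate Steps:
$z{\left(J \right)} = 16$ ($z{\left(J \right)} = -2 + 18 = 16$)
$q = 23$ ($q = 7 + 16 = 23$)
$H = 21$ ($H = 7 \cdot 3 = 21$)
$m = 483$ ($m = 21 \cdot 23 = 483$)
$\frac{m}{32209} = \frac{483}{32209}$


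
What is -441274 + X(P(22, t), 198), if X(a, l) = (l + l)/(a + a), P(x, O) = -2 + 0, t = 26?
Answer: -441373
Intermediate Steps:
P(x, O) = -2
X(a, l) = l/a (X(a, l) = (2*l)/((2*a)) = (2*l)*(1/(2*a)) = l/a)
-441274 + X(P(22, t), 198) = -441274 + 198/(-2) = -441274 + 198*(-1/2) = -441274 - 99 = -441373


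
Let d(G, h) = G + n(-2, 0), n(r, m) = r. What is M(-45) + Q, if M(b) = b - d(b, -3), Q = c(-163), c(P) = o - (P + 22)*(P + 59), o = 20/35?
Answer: -102630/7 ≈ -14661.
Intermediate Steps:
o = 4/7 (o = 20*(1/35) = 4/7 ≈ 0.57143)
c(P) = 4/7 - (22 + P)*(59 + P) (c(P) = 4/7 - (P + 22)*(P + 59) = 4/7 - (22 + P)*(59 + P))
Q = -102644/7 (Q = -9082/7 - 1*(-163)**2 - 81*(-163) = -9082/7 - 1*26569 + 13203 = -9082/7 - 26569 + 13203 = -102644/7 ≈ -14663.)
d(G, h) = -2 + G (d(G, h) = G - 2 = -2 + G)
M(b) = 2 (M(b) = b - (-2 + b) = b + (2 - b) = 2)
M(-45) + Q = 2 - 102644/7 = -102630/7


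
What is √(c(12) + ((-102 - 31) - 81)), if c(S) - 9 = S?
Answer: I*√193 ≈ 13.892*I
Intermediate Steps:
c(S) = 9 + S
√(c(12) + ((-102 - 31) - 81)) = √((9 + 12) + ((-102 - 31) - 81)) = √(21 + (-133 - 81)) = √(21 - 214) = √(-193) = I*√193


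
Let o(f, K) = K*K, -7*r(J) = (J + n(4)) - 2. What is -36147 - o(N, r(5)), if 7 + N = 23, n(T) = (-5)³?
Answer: -1786087/49 ≈ -36451.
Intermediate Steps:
n(T) = -125
N = 16 (N = -7 + 23 = 16)
r(J) = 127/7 - J/7 (r(J) = -((J - 125) - 2)/7 = -((-125 + J) - 2)/7 = -(-127 + J)/7 = 127/7 - J/7)
o(f, K) = K²
-36147 - o(N, r(5)) = -36147 - (127/7 - ⅐*5)² = -36147 - (127/7 - 5/7)² = -36147 - (122/7)² = -36147 - 1*14884/49 = -36147 - 14884/49 = -1786087/49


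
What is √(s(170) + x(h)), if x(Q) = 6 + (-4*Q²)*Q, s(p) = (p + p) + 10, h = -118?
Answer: 6*√182569 ≈ 2563.7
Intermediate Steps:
s(p) = 10 + 2*p (s(p) = 2*p + 10 = 10 + 2*p)
x(Q) = 6 - 4*Q³
√(s(170) + x(h)) = √((10 + 2*170) + (6 - 4*(-118)³)) = √((10 + 340) + (6 - 4*(-1643032))) = √(350 + (6 + 6572128)) = √(350 + 6572134) = √6572484 = 6*√182569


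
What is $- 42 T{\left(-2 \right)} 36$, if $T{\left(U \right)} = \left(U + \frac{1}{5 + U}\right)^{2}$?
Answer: $-4200$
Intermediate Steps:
$- 42 T{\left(-2 \right)} 36 = - 42 \frac{\left(1 + \left(-2\right)^{2} + 5 \left(-2\right)\right)^{2}}{\left(5 - 2\right)^{2}} \cdot 36 = - 42 \frac{\left(1 + 4 - 10\right)^{2}}{9} \cdot 36 = - 42 \frac{\left(-5\right)^{2}}{9} \cdot 36 = - 42 \cdot \frac{1}{9} \cdot 25 \cdot 36 = \left(-42\right) \frac{25}{9} \cdot 36 = \left(- \frac{350}{3}\right) 36 = -4200$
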